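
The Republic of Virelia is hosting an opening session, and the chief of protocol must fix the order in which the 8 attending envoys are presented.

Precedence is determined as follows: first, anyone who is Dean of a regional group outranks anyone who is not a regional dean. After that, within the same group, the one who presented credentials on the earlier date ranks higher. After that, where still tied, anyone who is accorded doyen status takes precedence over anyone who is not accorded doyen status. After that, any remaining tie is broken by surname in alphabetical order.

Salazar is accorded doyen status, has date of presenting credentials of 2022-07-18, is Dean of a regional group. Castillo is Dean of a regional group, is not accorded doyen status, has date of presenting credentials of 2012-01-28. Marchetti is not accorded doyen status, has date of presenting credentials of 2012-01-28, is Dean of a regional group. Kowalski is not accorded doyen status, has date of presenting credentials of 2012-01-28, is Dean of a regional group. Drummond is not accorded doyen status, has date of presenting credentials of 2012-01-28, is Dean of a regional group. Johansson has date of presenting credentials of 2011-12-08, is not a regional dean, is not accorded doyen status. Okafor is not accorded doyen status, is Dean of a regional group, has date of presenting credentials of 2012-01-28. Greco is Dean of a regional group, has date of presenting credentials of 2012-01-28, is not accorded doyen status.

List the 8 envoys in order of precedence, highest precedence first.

Castillo, Drummond, Greco, Kowalski, Marchetti, Okafor, Salazar, Johansson

By the first rule: Castillo, Drummond, Greco, Kowalski, Marchetti, Okafor and Salazar (each Dean of a regional group); then Johansson (not a regional dean).
Among Castillo, Drummond, Greco, Kowalski, Marchetti, Okafor and Salazar, by date of presenting credentials (earlier first): Castillo, Drummond, Greco, Kowalski, Marchetti and Okafor (2012-01-28) before Salazar (2022-07-18).
Castillo, Drummond, Greco, Kowalski, Marchetti and Okafor are each not accorded doyen status, so the next rule applies.
Among Castillo, Drummond, Greco, Kowalski, Marchetti and Okafor, alphabetically by surname: Castillo before Drummond before Greco before Kowalski before Marchetti before Okafor.
Full order: Castillo, Drummond, Greco, Kowalski, Marchetti, Okafor, Salazar, Johansson.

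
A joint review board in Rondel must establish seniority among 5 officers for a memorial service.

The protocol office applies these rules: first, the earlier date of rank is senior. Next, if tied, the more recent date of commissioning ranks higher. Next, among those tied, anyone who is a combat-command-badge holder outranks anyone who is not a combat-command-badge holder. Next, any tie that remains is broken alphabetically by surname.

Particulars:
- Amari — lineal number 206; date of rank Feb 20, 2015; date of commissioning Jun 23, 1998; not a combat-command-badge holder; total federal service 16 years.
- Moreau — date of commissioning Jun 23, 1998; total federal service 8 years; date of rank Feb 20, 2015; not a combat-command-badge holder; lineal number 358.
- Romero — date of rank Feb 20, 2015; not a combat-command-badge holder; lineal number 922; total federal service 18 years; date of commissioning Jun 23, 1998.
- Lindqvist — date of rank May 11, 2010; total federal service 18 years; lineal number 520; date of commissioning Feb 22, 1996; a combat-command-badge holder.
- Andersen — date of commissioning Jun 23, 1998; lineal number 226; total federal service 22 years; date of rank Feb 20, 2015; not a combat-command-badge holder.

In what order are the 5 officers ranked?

By date of rank (earlier first): Lindqvist (May 11, 2010); then Amari, Andersen, Moreau and Romero (each Feb 20, 2015).
Amari, Andersen, Moreau and Romero all have date of commissioning Jun 23, 1998, so the next rule applies.
Amari, Andersen, Moreau and Romero are each not a combat-command-badge holder, so the next rule applies.
Among Amari, Andersen, Moreau and Romero, alphabetically by surname: Amari before Andersen before Moreau before Romero.
Full order: Lindqvist, Amari, Andersen, Moreau, Romero.

Lindqvist, Amari, Andersen, Moreau, Romero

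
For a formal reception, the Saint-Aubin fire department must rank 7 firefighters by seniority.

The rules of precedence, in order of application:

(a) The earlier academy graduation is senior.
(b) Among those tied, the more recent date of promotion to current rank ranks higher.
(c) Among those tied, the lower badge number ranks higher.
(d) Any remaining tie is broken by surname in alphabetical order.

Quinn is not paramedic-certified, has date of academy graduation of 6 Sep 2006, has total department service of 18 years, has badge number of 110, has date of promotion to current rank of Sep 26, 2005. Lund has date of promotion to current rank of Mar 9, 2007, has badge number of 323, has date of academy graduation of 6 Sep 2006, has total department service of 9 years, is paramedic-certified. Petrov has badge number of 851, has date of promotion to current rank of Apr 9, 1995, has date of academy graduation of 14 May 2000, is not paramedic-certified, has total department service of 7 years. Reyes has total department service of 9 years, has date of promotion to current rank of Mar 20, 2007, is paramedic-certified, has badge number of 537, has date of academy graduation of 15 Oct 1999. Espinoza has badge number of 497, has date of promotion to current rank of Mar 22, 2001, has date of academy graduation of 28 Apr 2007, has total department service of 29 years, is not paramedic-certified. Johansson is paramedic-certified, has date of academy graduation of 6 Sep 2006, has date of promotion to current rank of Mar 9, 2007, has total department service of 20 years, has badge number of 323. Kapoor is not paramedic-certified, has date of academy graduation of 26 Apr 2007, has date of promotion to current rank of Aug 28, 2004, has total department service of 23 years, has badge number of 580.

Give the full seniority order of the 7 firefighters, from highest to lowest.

By date of academy graduation (earlier first): Reyes (15 Oct 1999); then Petrov (14 May 2000); then Johansson, Lund and Quinn (each 6 Sep 2006); then Kapoor (26 Apr 2007); then Espinoza (28 Apr 2007).
Among Johansson, Lund and Quinn, by date of promotion to current rank (later first): Johansson and Lund (Mar 9, 2007) before Quinn (Sep 26, 2005).
Johansson and Lund both have badge number 323, so the next rule applies.
Among Johansson and Lund, alphabetically by surname: Johansson before Lund.
Full order: Reyes, Petrov, Johansson, Lund, Quinn, Kapoor, Espinoza.

Reyes, Petrov, Johansson, Lund, Quinn, Kapoor, Espinoza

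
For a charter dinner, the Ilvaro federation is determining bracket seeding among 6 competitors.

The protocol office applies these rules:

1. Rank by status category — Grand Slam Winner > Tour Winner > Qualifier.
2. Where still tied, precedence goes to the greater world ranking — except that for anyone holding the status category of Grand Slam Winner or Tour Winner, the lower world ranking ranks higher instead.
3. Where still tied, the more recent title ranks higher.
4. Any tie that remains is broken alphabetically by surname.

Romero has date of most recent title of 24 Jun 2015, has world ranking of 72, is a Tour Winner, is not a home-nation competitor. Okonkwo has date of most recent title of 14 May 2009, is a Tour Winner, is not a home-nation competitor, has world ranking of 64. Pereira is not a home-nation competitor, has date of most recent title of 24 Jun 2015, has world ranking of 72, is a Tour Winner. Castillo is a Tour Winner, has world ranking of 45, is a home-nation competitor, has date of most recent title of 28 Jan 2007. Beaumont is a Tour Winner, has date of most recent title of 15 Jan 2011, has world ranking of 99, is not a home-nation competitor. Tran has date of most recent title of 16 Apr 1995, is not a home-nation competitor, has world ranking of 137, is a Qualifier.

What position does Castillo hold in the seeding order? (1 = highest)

1

By status category: Castillo, Okonkwo, Pereira, Romero and Beaumont (Tour Winner); then Tran (Qualifier).
Among Castillo, Okonkwo, Pereira, Romero and Beaumont, by world ranking (lower first) (reversed rule for this group): Castillo (45) before Okonkwo (64) before Pereira and Romero (72) before Beaumont (99).
Pereira and Romero both have date of most recent title 24 Jun 2015, so the next rule applies.
Among Pereira and Romero, alphabetically by surname: Pereira before Romero.
Order: Castillo, Okonkwo, Pereira, Romero, Beaumont, Tran. So position 1.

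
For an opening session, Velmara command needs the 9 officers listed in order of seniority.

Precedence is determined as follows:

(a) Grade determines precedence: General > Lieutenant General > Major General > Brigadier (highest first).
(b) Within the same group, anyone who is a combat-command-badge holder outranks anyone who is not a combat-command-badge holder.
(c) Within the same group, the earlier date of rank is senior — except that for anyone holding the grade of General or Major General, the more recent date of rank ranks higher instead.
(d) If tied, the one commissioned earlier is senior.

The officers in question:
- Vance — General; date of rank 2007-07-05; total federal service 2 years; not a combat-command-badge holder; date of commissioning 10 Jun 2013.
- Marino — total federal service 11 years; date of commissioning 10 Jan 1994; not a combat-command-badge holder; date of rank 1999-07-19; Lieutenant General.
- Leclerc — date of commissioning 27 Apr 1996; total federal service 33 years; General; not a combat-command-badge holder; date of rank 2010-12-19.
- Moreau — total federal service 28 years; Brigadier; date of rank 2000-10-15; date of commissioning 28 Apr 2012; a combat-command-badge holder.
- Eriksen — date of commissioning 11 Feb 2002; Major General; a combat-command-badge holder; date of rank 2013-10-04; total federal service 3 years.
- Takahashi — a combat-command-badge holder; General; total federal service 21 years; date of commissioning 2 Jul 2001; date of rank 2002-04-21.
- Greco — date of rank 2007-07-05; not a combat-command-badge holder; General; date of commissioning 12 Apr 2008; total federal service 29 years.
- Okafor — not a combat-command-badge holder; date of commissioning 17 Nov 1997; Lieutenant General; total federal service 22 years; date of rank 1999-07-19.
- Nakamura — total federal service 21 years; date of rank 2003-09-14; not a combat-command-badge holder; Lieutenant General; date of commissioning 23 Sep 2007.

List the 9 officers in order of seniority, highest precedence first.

Takahashi, Leclerc, Greco, Vance, Marino, Okafor, Nakamura, Eriksen, Moreau

By grade: Takahashi, Leclerc, Greco and Vance (General); then Marino, Okafor and Nakamura (Lieutenant General); then Eriksen (Major General); then Moreau (Brigadier).
Among Takahashi, Leclerc, Greco and Vance, a combat-command-badge holder before not a combat-command-badge holder: Takahashi (a combat-command-badge holder) before Leclerc, Greco and Vance (not a combat-command-badge holder).
Among Leclerc, Greco and Vance, by date of rank (later first) (reversed rule for this group): Leclerc (2010-12-19) before Greco and Vance (2007-07-05).
Among Greco and Vance, by date of commissioning (earlier first): Greco (12 Apr 2008) before Vance (10 Jun 2013).
Marino, Okafor and Nakamura are each not a combat-command-badge holder, so the next rule applies.
Among Marino, Okafor and Nakamura, by date of rank (earlier first): Marino and Okafor (1999-07-19) before Nakamura (2003-09-14).
Among Marino and Okafor, by date of commissioning (earlier first): Marino (10 Jan 1994) before Okafor (17 Nov 1997).
Full order: Takahashi, Leclerc, Greco, Vance, Marino, Okafor, Nakamura, Eriksen, Moreau.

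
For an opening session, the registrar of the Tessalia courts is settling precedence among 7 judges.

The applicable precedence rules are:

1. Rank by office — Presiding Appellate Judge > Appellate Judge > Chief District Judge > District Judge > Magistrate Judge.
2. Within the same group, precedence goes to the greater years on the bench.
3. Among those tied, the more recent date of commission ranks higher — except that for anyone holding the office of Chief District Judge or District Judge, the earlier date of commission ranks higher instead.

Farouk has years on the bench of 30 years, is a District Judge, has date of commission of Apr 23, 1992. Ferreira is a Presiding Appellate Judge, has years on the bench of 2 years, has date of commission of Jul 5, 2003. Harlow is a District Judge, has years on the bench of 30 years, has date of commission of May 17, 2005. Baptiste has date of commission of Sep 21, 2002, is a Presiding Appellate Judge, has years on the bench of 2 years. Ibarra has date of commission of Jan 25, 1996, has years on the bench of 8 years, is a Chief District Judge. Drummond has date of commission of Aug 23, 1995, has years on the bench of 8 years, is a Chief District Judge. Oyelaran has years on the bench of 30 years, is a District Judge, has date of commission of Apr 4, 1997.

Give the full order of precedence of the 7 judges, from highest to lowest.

By office: Ferreira and Baptiste (Presiding Appellate Judge); then Drummond and Ibarra (Chief District Judge); then Farouk, Oyelaran and Harlow (District Judge).
Ferreira and Baptiste both have years on the bench 2 years, so the next rule applies.
Among Ferreira and Baptiste, by date of commission (later first): Ferreira (Jul 5, 2003) before Baptiste (Sep 21, 2002).
Drummond and Ibarra both have years on the bench 8 years, so the next rule applies.
Among Drummond and Ibarra, by date of commission (earlier first) (reversed rule for this group): Drummond (Aug 23, 1995) before Ibarra (Jan 25, 1996).
Farouk, Oyelaran and Harlow all have years on the bench 30 years, so the next rule applies.
Among Farouk, Oyelaran and Harlow, by date of commission (earlier first) (reversed rule for this group): Farouk (Apr 23, 1992) before Oyelaran (Apr 4, 1997) before Harlow (May 17, 2005).
Full order: Ferreira, Baptiste, Drummond, Ibarra, Farouk, Oyelaran, Harlow.

Ferreira, Baptiste, Drummond, Ibarra, Farouk, Oyelaran, Harlow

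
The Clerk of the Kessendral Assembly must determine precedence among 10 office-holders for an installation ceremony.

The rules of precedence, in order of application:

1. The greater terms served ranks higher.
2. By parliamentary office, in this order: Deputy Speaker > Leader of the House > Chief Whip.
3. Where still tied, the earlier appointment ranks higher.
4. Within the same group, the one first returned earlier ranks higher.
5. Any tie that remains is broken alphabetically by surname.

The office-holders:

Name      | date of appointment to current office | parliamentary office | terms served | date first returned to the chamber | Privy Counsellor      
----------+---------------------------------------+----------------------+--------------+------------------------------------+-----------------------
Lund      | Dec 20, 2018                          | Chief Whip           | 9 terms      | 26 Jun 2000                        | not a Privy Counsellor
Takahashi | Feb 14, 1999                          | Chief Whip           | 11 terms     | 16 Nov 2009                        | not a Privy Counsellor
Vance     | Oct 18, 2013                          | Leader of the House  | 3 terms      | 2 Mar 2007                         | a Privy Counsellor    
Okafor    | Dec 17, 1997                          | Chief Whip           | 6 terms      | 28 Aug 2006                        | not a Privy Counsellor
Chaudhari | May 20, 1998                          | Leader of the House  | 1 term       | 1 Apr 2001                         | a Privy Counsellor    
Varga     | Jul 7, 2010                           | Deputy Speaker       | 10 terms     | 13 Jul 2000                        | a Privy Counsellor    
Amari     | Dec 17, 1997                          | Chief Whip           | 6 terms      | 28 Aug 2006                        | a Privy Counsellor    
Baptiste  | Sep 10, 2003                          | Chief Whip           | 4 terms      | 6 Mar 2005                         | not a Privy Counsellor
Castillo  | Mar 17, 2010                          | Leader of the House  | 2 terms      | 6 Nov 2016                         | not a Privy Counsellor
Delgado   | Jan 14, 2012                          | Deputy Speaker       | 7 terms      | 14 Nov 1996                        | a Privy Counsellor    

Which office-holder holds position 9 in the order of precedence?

Castillo

By terms served (higher first): Takahashi (11 terms); then Varga (10 terms); then Lund (9 terms); then Delgado (7 terms); then Amari and Okafor (both 6 terms); then Baptiste (4 terms); then Vance (3 terms); then Castillo (2 terms); then Chaudhari (1 term).
Amari and Okafor are each Chief Whip, so the next rule applies.
Amari and Okafor both have date of appointment to current office Dec 17, 1997, so the next rule applies.
Amari and Okafor both have date first returned to the chamber 28 Aug 2006, so the next rule applies.
Among Amari and Okafor, alphabetically by surname: Amari before Okafor.
Order: Takahashi, Varga, Lund, Delgado, Amari, Okafor, Baptiste, Vance, Castillo, Chaudhari.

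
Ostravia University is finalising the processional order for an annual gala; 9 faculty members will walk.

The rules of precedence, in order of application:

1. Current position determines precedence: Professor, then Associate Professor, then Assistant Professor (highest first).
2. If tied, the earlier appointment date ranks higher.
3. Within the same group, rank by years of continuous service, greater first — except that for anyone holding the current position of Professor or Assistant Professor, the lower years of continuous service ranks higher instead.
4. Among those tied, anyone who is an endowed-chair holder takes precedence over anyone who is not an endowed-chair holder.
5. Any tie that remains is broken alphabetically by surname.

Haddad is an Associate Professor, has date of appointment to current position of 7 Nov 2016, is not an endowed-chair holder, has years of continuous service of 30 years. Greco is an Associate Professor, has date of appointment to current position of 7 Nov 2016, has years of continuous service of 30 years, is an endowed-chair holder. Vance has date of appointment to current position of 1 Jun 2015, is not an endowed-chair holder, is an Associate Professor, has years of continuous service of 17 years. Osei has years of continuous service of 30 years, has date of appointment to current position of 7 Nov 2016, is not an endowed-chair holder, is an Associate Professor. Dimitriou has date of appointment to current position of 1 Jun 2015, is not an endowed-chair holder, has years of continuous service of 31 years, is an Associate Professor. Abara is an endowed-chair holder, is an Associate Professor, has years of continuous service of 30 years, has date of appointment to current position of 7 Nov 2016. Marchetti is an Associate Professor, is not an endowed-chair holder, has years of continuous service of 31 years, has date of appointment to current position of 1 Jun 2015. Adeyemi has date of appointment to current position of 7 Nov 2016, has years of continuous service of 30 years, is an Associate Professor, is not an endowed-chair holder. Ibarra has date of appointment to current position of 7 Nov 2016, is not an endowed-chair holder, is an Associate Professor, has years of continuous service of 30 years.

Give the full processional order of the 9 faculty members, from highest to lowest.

By current position: Dimitriou, Marchetti, Vance, Abara, Greco, Adeyemi, Haddad, Ibarra and Osei (Associate Professor).
Among Dimitriou, Marchetti, Vance, Abara, Greco, Adeyemi, Haddad, Ibarra and Osei, by date of appointment to current position (earlier first): Dimitriou, Marchetti and Vance (1 Jun 2015) before Abara, Greco, Adeyemi, Haddad, Ibarra and Osei (7 Nov 2016).
Among Dimitriou, Marchetti and Vance, by years of continuous service (higher first): Dimitriou and Marchetti (31 years) before Vance (17 years).
Dimitriou and Marchetti are each not an endowed-chair holder, so the next rule applies.
Among Dimitriou and Marchetti, alphabetically by surname: Dimitriou before Marchetti.
Abara, Greco, Adeyemi, Haddad, Ibarra and Osei all have years of continuous service 30 years, so the next rule applies.
Among Abara, Greco, Adeyemi, Haddad, Ibarra and Osei, an endowed-chair holder before not an endowed-chair holder: Abara and Greco (an endowed-chair holder) before Adeyemi, Haddad, Ibarra and Osei (not an endowed-chair holder).
Among Abara and Greco, alphabetically by surname: Abara before Greco.
Among Adeyemi, Haddad, Ibarra and Osei, alphabetically by surname: Adeyemi before Haddad before Ibarra before Osei.
Full order: Dimitriou, Marchetti, Vance, Abara, Greco, Adeyemi, Haddad, Ibarra, Osei.

Dimitriou, Marchetti, Vance, Abara, Greco, Adeyemi, Haddad, Ibarra, Osei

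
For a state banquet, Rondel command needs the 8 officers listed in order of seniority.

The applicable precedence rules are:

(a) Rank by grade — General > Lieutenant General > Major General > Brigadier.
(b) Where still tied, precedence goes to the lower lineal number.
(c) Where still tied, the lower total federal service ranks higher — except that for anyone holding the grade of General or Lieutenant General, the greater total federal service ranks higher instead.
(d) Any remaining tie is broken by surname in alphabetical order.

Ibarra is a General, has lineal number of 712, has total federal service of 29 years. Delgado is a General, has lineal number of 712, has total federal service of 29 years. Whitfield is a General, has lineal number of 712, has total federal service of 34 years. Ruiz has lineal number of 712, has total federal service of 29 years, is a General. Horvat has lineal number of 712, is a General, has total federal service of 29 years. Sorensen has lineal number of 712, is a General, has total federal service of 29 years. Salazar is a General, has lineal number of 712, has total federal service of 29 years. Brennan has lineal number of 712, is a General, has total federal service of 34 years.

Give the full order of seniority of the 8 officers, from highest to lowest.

Brennan, Whitfield, Delgado, Horvat, Ibarra, Ruiz, Salazar, Sorensen

By grade: Brennan, Whitfield, Delgado, Horvat, Ibarra, Ruiz, Salazar and Sorensen (General).
Brennan, Whitfield, Delgado, Horvat, Ibarra, Ruiz, Salazar and Sorensen all have lineal number 712, so the next rule applies.
Among Brennan, Whitfield, Delgado, Horvat, Ibarra, Ruiz, Salazar and Sorensen, by total federal service (higher first) (reversed rule for this group): Brennan and Whitfield (34 years) before Delgado, Horvat, Ibarra, Ruiz, Salazar and Sorensen (29 years).
Among Brennan and Whitfield, alphabetically by surname: Brennan before Whitfield.
Among Delgado, Horvat, Ibarra, Ruiz, Salazar and Sorensen, alphabetically by surname: Delgado before Horvat before Ibarra before Ruiz before Salazar before Sorensen.
Full order: Brennan, Whitfield, Delgado, Horvat, Ibarra, Ruiz, Salazar, Sorensen.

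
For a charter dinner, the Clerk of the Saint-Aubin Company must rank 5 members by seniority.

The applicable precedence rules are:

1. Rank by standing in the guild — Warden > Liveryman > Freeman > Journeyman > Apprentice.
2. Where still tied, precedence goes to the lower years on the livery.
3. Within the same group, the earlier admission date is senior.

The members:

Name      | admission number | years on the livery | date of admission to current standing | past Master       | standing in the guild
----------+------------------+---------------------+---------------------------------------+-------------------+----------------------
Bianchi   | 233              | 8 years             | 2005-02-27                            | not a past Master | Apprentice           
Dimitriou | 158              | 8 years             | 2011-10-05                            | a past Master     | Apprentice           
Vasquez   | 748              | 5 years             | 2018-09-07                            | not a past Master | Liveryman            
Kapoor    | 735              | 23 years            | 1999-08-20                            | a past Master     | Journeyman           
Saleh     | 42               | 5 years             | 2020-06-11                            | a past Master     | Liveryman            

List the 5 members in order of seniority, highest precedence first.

By standing in the guild: Vasquez and Saleh (Liveryman); then Kapoor (Journeyman); then Bianchi and Dimitriou (Apprentice).
Vasquez and Saleh both have years on the livery 5 years, so the next rule applies.
Among Vasquez and Saleh, by date of admission to current standing (earlier first): Vasquez (2018-09-07) before Saleh (2020-06-11).
Bianchi and Dimitriou both have years on the livery 8 years, so the next rule applies.
Among Bianchi and Dimitriou, by date of admission to current standing (earlier first): Bianchi (2005-02-27) before Dimitriou (2011-10-05).
Full order: Vasquez, Saleh, Kapoor, Bianchi, Dimitriou.

Vasquez, Saleh, Kapoor, Bianchi, Dimitriou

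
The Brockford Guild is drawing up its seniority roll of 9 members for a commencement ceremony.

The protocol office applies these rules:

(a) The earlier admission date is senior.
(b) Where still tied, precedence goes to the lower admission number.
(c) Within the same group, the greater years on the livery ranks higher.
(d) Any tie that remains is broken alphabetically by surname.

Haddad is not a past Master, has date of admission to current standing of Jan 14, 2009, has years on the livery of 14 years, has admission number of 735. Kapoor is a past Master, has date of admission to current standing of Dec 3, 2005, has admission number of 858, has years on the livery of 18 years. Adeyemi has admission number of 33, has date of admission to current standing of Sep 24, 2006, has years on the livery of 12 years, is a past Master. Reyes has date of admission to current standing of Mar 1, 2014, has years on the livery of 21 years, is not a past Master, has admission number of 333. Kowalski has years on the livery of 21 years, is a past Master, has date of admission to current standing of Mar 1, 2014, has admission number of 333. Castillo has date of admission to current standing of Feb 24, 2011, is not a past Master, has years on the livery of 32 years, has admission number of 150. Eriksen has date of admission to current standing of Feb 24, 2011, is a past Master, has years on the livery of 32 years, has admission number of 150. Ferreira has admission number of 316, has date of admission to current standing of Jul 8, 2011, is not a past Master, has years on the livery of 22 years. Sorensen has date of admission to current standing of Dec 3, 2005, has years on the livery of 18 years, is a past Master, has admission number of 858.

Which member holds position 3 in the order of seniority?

Adeyemi

By date of admission to current standing (earlier first): Kapoor and Sorensen (both Dec 3, 2005); then Adeyemi (Sep 24, 2006); then Haddad (Jan 14, 2009); then Castillo and Eriksen (both Feb 24, 2011); then Ferreira (Jul 8, 2011); then Kowalski and Reyes (both Mar 1, 2014).
Kapoor and Sorensen both have admission number 858, so the next rule applies.
Kapoor and Sorensen both have years on the livery 18 years, so the next rule applies.
Among Kapoor and Sorensen, alphabetically by surname: Kapoor before Sorensen.
Castillo and Eriksen both have admission number 150, so the next rule applies.
Castillo and Eriksen both have years on the livery 32 years, so the next rule applies.
Among Castillo and Eriksen, alphabetically by surname: Castillo before Eriksen.
Kowalski and Reyes both have admission number 333, so the next rule applies.
Kowalski and Reyes both have years on the livery 21 years, so the next rule applies.
Among Kowalski and Reyes, alphabetically by surname: Kowalski before Reyes.
Order: Kapoor, Sorensen, Adeyemi, Haddad, Castillo, Eriksen, Ferreira, Kowalski, Reyes.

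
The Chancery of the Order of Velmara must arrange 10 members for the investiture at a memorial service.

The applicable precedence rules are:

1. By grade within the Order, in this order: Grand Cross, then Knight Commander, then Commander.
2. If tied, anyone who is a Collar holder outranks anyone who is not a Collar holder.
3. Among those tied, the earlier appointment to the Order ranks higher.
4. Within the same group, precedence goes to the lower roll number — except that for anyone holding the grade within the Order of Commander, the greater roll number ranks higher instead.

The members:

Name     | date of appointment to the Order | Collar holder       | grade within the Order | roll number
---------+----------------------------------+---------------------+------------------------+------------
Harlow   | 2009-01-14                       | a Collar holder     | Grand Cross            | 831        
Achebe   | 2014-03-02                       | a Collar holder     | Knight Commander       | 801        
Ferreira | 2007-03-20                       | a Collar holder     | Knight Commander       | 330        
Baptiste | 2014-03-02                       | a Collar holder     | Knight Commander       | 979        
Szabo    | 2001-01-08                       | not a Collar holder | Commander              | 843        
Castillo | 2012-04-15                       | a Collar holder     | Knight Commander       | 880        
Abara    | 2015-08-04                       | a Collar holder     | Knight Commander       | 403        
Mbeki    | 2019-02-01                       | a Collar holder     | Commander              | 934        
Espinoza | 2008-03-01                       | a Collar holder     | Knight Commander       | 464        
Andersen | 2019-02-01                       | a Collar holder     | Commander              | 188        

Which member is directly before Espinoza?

By grade within the Order: Harlow (Grand Cross); then Ferreira, Espinoza, Castillo, Achebe, Baptiste and Abara (Knight Commander); then Mbeki, Andersen and Szabo (Commander).
Ferreira, Espinoza, Castillo, Achebe, Baptiste and Abara are each a Collar holder, so the next rule applies.
Among Ferreira, Espinoza, Castillo, Achebe, Baptiste and Abara, by date of appointment to the Order (earlier first): Ferreira (2007-03-20) before Espinoza (2008-03-01) before Castillo (2012-04-15) before Achebe and Baptiste (2014-03-02) before Abara (2015-08-04).
Among Achebe and Baptiste, by roll number (lower first): Achebe (801) before Baptiste (979).
Among Mbeki, Andersen and Szabo, a Collar holder before not a Collar holder: Mbeki and Andersen (a Collar holder) before Szabo (not a Collar holder).
Mbeki and Andersen both have date of appointment to the Order 2019-02-01, so the next rule applies.
Among Mbeki and Andersen, by roll number (higher first) (reversed rule for this group): Mbeki (934) before Andersen (188).
Order: Harlow, Ferreira, Espinoza, Castillo, Achebe, Baptiste, Abara, Mbeki, Andersen, Szabo.

Ferreira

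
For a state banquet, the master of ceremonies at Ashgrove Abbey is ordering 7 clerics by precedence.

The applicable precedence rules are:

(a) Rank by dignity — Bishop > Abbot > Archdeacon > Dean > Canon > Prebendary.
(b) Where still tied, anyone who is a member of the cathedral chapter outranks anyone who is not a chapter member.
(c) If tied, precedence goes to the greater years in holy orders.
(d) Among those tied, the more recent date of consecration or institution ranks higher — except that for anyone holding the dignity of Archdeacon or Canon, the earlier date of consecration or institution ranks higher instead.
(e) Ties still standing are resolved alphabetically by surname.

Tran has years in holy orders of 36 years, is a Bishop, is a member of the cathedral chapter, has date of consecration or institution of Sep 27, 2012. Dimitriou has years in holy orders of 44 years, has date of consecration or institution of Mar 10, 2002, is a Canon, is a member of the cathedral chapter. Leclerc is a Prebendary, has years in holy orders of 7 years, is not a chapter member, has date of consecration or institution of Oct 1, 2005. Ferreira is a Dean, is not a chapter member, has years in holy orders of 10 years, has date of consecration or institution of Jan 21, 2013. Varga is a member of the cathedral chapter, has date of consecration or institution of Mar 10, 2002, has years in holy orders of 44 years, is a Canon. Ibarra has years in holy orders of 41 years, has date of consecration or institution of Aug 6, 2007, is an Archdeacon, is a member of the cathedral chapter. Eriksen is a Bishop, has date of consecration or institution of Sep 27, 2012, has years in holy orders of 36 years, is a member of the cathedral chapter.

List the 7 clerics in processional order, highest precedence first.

Eriksen, Tran, Ibarra, Ferreira, Dimitriou, Varga, Leclerc

By dignity: Eriksen and Tran (Bishop); then Ibarra (Archdeacon); then Ferreira (Dean); then Dimitriou and Varga (Canon); then Leclerc (Prebendary).
Eriksen and Tran are each a member of the cathedral chapter, so the next rule applies.
Eriksen and Tran both have years in holy orders 36 years, so the next rule applies.
Eriksen and Tran both have date of consecration or institution Sep 27, 2012, so the next rule applies.
Among Eriksen and Tran, alphabetically by surname: Eriksen before Tran.
Dimitriou and Varga are each a member of the cathedral chapter, so the next rule applies.
Dimitriou and Varga both have years in holy orders 44 years, so the next rule applies.
Dimitriou and Varga both have date of consecration or institution Mar 10, 2002, so the next rule applies.
Among Dimitriou and Varga, alphabetically by surname: Dimitriou before Varga.
Full order: Eriksen, Tran, Ibarra, Ferreira, Dimitriou, Varga, Leclerc.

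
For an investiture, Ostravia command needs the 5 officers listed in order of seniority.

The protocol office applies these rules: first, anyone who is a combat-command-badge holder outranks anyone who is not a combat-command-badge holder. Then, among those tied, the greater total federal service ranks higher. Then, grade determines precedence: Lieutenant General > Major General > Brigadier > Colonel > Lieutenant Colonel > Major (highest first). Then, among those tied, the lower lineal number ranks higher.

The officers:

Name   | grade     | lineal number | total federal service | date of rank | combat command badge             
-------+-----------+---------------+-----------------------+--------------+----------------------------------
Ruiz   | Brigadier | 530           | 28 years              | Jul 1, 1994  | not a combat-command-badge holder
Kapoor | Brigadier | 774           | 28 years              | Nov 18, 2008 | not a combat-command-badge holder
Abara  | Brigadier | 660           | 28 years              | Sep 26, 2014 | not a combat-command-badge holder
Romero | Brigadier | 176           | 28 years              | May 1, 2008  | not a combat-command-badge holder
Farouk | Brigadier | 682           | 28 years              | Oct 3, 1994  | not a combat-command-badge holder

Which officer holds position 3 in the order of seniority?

By the first rule: Romero, Ruiz, Abara, Farouk and Kapoor (each not a combat-command-badge holder).
Romero, Ruiz, Abara, Farouk and Kapoor all have total federal service 28 years, so the next rule applies.
Romero, Ruiz, Abara, Farouk and Kapoor are each Brigadier, so the next rule applies.
Among Romero, Ruiz, Abara, Farouk and Kapoor, by lineal number (lower first): Romero (176) before Ruiz (530) before Abara (660) before Farouk (682) before Kapoor (774).
Order: Romero, Ruiz, Abara, Farouk, Kapoor.

Abara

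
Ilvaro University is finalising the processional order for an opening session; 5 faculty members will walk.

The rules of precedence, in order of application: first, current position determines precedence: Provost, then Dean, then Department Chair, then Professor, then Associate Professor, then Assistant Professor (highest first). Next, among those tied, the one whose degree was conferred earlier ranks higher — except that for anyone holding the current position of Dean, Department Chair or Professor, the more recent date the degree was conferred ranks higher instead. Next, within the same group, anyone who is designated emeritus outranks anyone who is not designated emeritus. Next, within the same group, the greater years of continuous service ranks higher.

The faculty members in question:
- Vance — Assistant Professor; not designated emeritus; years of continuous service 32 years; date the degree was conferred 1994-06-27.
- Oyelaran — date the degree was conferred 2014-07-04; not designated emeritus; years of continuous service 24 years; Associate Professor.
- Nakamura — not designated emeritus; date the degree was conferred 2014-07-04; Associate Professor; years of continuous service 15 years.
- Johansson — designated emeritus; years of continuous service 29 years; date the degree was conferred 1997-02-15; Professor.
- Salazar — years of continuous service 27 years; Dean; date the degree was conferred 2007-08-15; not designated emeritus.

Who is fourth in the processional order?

By current position: Salazar (Dean); then Johansson (Professor); then Oyelaran and Nakamura (Associate Professor); then Vance (Assistant Professor).
Oyelaran and Nakamura both have date the degree was conferred 2014-07-04, so the next rule applies.
Oyelaran and Nakamura are each not designated emeritus, so the next rule applies.
Among Oyelaran and Nakamura, by years of continuous service (higher first): Oyelaran (24 years) before Nakamura (15 years).
Order: Salazar, Johansson, Oyelaran, Nakamura, Vance.

Nakamura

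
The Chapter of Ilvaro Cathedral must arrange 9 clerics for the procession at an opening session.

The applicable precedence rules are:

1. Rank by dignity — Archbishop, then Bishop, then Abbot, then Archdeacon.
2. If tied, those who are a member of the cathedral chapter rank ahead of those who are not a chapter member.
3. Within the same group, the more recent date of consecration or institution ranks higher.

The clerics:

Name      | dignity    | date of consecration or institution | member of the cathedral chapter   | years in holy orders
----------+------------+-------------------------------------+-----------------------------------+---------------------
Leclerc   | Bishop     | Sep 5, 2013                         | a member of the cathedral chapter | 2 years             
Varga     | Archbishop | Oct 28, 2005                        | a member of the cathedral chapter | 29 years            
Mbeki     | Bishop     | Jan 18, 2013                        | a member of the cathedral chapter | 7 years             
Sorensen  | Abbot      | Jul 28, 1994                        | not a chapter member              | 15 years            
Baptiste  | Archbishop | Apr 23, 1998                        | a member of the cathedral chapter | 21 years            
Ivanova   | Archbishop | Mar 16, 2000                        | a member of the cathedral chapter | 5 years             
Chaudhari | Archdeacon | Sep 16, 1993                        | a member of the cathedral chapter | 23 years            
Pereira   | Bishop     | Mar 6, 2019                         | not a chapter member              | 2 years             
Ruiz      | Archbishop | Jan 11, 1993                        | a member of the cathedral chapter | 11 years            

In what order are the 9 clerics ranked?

Varga, Ivanova, Baptiste, Ruiz, Leclerc, Mbeki, Pereira, Sorensen, Chaudhari

By dignity: Varga, Ivanova, Baptiste and Ruiz (Archbishop); then Leclerc, Mbeki and Pereira (Bishop); then Sorensen (Abbot); then Chaudhari (Archdeacon).
Varga, Ivanova, Baptiste and Ruiz are each a member of the cathedral chapter, so the next rule applies.
Among Varga, Ivanova, Baptiste and Ruiz, by date of consecration or institution (later first): Varga (Oct 28, 2005) before Ivanova (Mar 16, 2000) before Baptiste (Apr 23, 1998) before Ruiz (Jan 11, 1993).
Among Leclerc, Mbeki and Pereira, a member of the cathedral chapter before not a chapter member: Leclerc and Mbeki (a member of the cathedral chapter) before Pereira (not a chapter member).
Among Leclerc and Mbeki, by date of consecration or institution (later first): Leclerc (Sep 5, 2013) before Mbeki (Jan 18, 2013).
Full order: Varga, Ivanova, Baptiste, Ruiz, Leclerc, Mbeki, Pereira, Sorensen, Chaudhari.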